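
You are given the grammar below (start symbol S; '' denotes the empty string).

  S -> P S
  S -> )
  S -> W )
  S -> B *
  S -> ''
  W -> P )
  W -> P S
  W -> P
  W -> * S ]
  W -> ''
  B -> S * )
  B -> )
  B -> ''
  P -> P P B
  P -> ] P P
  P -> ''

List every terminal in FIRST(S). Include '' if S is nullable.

{ ), *, ], '' }

From S -> P S: P, S nullable, take FIRST(P) ∪ FIRST(S) = { ), *, ] }; also '' since the whole RHS is nullable.
S -> ) contributes {)}.
From S -> W ): W nullable, take FIRST(W) ∪ {)} = { ), *, ] }.
From S -> B *: B nullable, take FIRST(B) ∪ {*} = { ), *, ] }.
S -> '' contributes ''.
Union: FIRST(S) = { ), *, ], '' }.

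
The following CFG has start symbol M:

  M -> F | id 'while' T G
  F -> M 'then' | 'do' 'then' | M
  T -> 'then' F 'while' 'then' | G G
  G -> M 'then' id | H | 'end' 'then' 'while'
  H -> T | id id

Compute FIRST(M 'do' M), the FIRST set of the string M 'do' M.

{ 'do', id }

Add FIRST(M) = { 'do', id }; M is not nullable, stop.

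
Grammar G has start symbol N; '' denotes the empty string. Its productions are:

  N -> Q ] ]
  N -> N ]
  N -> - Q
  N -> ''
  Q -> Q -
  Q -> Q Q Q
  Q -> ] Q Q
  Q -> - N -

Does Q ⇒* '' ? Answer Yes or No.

No

Nullable nonterminals: N.
No production of Q has an RHS whose symbols are all nullable, so Q is not nullable.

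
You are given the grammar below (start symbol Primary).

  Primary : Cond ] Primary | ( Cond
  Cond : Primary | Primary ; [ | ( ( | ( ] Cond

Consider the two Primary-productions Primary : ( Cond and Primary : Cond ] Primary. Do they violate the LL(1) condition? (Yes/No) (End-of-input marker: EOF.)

FIRST(( Cond) = { ( } and FIRST(Cond ] Primary) = { ( }.
Both contain (, so the two alternatives are not disjoint — LL(1) conflict.

Yes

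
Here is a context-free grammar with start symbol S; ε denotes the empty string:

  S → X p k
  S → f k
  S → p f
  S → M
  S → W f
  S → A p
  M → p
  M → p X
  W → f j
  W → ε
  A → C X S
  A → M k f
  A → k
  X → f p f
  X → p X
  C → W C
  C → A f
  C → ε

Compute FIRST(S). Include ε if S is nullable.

From S → X p k: add FIRST(X) = { f, p }.
S → f k contributes {f}.
S → p f contributes {p}.
From S → M: add FIRST(M) = { p }.
From S → W f: W nullable, take FIRST(W) ∪ {f} = { f }.
From S → A p: add FIRST(A) = { f, k, p }.
Union: FIRST(S) = { f, k, p }.

{ f, k, p }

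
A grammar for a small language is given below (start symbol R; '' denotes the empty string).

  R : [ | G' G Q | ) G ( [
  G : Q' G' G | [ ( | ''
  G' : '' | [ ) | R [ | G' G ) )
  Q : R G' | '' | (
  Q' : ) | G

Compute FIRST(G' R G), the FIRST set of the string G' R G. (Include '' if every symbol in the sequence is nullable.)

Add FIRST(G')\{''} = { (, ), [ }; G' is nullable, continue.
Add FIRST(R)\{''} = { (, ), [ }; R is nullable, continue.
Add FIRST(G)\{''} = { (, ), [ }; G is nullable, continue.
Every symbol is nullable, so include ''.

{ (, ), [, '' }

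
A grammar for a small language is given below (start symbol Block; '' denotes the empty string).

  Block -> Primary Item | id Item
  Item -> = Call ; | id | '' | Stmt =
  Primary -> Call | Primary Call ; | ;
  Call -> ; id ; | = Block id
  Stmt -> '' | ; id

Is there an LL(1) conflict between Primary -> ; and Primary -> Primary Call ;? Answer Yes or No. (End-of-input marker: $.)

FIRST(;) = { ; } and FIRST(Primary Call ;) = { ;, = }.
Both contain ;, so the two alternatives are not disjoint — LL(1) conflict.

Yes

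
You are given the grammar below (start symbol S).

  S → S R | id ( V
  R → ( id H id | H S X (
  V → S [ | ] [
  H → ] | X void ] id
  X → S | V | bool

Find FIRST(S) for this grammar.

{ id }

From S → S R: add FIRST(S) = { id }.
S → id ( V contributes {id}.
Union: FIRST(S) = { id }.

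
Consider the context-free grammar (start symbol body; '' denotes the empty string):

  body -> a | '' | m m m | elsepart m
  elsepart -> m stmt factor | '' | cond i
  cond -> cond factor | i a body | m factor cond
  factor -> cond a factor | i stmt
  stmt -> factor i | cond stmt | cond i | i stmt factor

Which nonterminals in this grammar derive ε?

{ body, elsepart }

Directly nullable (have an ''-production): body, elsepart.
No other nonterminal has a production whose RHS symbols are all nullable.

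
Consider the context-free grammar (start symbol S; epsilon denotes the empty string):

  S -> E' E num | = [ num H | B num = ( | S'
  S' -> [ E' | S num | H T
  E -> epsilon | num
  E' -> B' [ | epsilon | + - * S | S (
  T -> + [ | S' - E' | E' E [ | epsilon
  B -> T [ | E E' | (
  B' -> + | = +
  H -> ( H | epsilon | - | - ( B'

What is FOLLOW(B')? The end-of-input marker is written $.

In E' -> B' [: add FIRST([) = { [ }.
In H -> - ( B': B' is at the end, add FOLLOW(H) = { $, (, +, -, =, [, num }.
Union: FOLLOW(B') = { $, (, +, -, =, [, num }.

{ $, (, +, -, =, [, num }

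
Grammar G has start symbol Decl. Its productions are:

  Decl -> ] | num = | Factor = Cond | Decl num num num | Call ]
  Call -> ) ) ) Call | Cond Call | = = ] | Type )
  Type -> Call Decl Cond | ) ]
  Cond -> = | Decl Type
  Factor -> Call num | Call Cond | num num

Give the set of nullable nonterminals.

{ } (none)

No nonterminal has an empty production or an RHS whose symbols are all nullable.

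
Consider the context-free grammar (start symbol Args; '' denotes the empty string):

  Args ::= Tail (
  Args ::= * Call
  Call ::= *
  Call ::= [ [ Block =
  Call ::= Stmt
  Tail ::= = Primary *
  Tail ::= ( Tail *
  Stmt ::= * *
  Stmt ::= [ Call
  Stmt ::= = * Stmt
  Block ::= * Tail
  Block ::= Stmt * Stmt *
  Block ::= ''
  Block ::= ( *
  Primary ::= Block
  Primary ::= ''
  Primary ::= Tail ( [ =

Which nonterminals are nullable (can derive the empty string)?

Directly nullable (have an ''-production): Block, Primary.
No other nonterminal has a production whose RHS symbols are all nullable.

{ Block, Primary }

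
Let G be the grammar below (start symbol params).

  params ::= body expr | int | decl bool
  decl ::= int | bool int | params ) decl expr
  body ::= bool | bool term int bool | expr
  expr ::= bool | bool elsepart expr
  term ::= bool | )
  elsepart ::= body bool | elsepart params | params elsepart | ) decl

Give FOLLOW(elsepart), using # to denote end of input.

In expr ::= bool elsepart expr: add FIRST(expr) = { bool }.
In elsepart ::= elsepart params: add FIRST(params) = { bool, int }.
In elsepart ::= params elsepart: elsepart is at the end, add FOLLOW(elsepart) = { bool, int }.
Union: FOLLOW(elsepart) = { bool, int }.

{ bool, int }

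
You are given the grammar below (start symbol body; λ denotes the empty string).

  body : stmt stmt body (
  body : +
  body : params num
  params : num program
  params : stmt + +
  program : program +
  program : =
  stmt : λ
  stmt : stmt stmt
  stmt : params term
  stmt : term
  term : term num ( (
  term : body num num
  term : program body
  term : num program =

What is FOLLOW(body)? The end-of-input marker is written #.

body is the start symbol, so # ∈ FOLLOW(body).
In body : stmt stmt body (: add FIRST(() = { ( }.
In term : body num num: add FIRST(num num) = { num }.
In term : program body: body is at the end, add FOLLOW(term) = { +, =, num }.
Union: FOLLOW(body) = { #, (, +, =, num }.

{ #, (, +, =, num }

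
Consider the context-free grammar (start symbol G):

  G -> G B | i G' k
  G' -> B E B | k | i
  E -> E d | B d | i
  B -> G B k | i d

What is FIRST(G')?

{ i, k }

From G' -> B E B: add FIRST(B) = { i }.
G' -> k contributes {k}.
G' -> i contributes {i}.
Union: FIRST(G') = { i, k }.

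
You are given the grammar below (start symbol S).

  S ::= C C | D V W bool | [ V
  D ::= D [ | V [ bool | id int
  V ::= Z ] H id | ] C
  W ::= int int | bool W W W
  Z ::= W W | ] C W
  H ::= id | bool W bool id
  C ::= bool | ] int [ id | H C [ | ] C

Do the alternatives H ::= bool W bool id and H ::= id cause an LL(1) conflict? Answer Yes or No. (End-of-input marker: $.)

FIRST(bool W bool id) = { bool } and FIRST(id) = { id }.
The FIRST sets are disjoint and neither alternative is nullable — no conflict.

No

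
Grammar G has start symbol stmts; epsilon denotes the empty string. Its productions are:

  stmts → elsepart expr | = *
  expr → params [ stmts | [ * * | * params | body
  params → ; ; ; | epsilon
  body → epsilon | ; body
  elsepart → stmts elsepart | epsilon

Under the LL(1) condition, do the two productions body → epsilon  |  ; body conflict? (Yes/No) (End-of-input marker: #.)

FIRST(epsilon) = { epsilon } and FIRST(; body) = { ; }.
The first alternative is nullable and FOLLOW(body) = { #, *, ;, =, [ } shares ; with FIRST of the second — conflict.

Yes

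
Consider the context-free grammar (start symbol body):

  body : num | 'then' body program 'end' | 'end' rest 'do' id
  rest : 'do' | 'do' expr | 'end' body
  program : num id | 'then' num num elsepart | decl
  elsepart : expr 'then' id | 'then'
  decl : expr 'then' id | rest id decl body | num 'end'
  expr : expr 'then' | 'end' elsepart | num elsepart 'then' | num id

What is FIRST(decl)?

{ 'do', 'end', num }

From decl : expr 'then' id: add FIRST(expr) = { 'end', num }.
From decl : rest id decl body: add FIRST(rest) = { 'do', 'end' }.
decl : num 'end' contributes {num}.
Union: FIRST(decl) = { 'do', 'end', num }.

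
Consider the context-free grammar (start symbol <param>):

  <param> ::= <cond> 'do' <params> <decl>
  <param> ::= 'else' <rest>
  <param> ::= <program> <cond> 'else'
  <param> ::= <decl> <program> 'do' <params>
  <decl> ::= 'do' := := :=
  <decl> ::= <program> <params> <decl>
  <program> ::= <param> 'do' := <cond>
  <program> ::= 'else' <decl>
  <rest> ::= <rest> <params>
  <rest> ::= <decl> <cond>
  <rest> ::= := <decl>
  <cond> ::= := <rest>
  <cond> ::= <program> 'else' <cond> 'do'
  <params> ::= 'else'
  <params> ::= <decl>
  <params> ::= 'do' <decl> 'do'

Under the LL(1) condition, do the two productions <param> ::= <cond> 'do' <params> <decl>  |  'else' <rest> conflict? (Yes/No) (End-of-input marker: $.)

FIRST(<cond> 'do' <params> <decl>) = { 'do', 'else', := } and FIRST('else' <rest>) = { 'else' }.
Both contain 'else', so the two alternatives are not disjoint — LL(1) conflict.

Yes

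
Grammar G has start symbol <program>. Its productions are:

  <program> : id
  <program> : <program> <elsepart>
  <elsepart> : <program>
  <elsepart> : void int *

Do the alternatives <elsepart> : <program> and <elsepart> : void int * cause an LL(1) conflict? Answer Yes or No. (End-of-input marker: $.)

No

FIRST(<program>) = { id } and FIRST(void int *) = { void }.
The FIRST sets are disjoint and neither alternative is nullable — no conflict.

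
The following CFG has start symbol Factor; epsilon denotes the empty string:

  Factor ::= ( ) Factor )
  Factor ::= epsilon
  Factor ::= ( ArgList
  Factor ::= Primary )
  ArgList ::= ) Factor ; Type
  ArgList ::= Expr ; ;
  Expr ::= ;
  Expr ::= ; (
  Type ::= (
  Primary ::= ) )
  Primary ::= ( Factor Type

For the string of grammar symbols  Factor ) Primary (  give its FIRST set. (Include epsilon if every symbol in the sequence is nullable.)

{ (, ) }

Add FIRST(Factor)\{epsilon} = { (, ) }; Factor is nullable, continue.
) is a terminal; add {)} and stop.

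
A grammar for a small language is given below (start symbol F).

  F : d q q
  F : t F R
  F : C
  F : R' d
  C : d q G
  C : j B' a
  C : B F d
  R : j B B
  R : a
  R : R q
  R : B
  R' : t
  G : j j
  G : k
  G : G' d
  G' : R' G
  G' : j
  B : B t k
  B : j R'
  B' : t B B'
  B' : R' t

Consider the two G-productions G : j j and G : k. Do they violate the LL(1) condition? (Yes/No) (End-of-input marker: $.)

No

FIRST(j j) = { j } and FIRST(k) = { k }.
The FIRST sets are disjoint and neither alternative is nullable — no conflict.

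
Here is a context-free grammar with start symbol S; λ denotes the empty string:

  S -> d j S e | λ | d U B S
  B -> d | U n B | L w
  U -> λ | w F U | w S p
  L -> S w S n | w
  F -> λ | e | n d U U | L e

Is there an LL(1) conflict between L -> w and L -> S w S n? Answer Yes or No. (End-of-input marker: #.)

FIRST(w) = { w } and FIRST(S w S n) = { d, w }.
Both contain w, so the two alternatives are not disjoint — LL(1) conflict.

Yes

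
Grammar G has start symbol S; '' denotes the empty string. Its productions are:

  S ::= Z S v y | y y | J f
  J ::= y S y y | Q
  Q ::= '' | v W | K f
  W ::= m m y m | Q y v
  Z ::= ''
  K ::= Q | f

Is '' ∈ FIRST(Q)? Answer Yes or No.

Q has an ''-production, so Q ⇒ ''.

Yes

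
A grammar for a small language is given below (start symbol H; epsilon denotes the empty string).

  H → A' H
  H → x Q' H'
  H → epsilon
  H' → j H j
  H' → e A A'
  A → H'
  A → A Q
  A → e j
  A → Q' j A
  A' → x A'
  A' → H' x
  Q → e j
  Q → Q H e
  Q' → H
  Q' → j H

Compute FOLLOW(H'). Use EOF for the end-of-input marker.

{ EOF, e, j, x }

In H → x Q' H': H' is at the end, add FOLLOW(H) = { EOF, e, j }.
In A → H': H' is at the end, add FOLLOW(A) = { e, j, x }.
In A' → H' x: add FIRST(x) = { x }.
Union: FOLLOW(H') = { EOF, e, j, x }.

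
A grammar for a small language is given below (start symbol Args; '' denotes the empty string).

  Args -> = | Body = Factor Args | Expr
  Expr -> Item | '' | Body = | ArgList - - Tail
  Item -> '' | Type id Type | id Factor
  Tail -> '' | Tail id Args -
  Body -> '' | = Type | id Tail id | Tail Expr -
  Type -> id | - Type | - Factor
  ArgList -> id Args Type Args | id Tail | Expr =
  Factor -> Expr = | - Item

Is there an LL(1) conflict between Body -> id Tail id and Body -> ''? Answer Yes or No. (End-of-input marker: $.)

FIRST(id Tail id) = { id } and FIRST('') = { '' }.
The second is nullable but FOLLOW(Body) = { = } is disjoint from FIRST of the first.

No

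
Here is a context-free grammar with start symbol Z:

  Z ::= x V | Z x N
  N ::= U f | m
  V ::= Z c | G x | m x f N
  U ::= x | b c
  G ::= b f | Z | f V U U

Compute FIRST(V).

{ b, f, m, x }

From V ::= Z c: add FIRST(Z) = { x }.
From V ::= G x: add FIRST(G) = { b, f, x }.
V ::= m x f N contributes {m}.
Union: FIRST(V) = { b, f, m, x }.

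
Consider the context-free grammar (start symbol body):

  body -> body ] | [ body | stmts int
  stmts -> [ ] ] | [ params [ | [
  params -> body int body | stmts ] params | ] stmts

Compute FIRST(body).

From body -> body ]: add FIRST(body) = { [ }.
body -> [ body contributes {[}.
From body -> stmts int: add FIRST(stmts) = { [ }.
Union: FIRST(body) = { [ }.

{ [ }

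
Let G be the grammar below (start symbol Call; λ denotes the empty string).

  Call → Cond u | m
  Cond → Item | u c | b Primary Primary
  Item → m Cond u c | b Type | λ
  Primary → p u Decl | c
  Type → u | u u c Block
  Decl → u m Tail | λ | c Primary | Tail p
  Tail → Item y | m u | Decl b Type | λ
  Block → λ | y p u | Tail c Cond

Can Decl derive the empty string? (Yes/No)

Yes

Decl has an λ-production, so Decl ⇒ λ.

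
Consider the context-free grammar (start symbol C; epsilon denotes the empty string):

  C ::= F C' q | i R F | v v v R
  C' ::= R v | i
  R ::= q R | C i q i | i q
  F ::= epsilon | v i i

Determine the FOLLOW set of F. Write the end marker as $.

{ $, i, q, v }

In C ::= F C' q: add FIRST(C' q) = { i, q, v }.
In C ::= i R F: F is at the end, add FOLLOW(C) = { $, i }.
Union: FOLLOW(F) = { $, i, q, v }.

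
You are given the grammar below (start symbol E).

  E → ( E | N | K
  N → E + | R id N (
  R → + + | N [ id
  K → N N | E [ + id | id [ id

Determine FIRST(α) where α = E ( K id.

Add FIRST(E) = { (, +, id }; E is not nullable, stop.

{ (, +, id }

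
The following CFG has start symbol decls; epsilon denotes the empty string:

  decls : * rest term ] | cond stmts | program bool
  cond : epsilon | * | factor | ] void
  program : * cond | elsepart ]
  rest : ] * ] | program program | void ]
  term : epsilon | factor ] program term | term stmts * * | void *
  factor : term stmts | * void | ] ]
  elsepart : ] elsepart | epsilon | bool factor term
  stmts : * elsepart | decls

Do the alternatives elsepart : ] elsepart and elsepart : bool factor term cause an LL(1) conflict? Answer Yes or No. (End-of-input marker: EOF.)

FIRST(] elsepart) = { ] } and FIRST(bool factor term) = { bool }.
The FIRST sets are disjoint and neither alternative is nullable — no conflict.

No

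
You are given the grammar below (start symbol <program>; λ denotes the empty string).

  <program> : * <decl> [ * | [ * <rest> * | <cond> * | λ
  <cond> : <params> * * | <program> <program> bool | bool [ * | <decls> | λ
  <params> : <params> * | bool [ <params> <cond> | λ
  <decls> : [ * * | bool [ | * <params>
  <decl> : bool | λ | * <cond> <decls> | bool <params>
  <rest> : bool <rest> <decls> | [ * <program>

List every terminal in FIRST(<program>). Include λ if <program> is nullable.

<program> : * <decl> [ * contributes {*}.
<program> : [ * <rest> * contributes {[}.
From <program> : <cond> *: <cond> nullable, take FIRST(<cond>) ∪ {*} = { *, [, bool }.
<program> : λ contributes λ.
Union: FIRST(<program>) = { *, [, bool, λ }.

{ *, [, bool, λ }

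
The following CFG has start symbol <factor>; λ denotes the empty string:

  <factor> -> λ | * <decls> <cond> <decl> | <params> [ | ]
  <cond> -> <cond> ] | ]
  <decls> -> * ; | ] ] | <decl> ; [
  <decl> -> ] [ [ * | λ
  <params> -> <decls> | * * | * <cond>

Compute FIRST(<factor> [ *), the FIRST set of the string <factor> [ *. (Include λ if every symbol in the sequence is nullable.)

Add FIRST(<factor>)\{λ} = { *, ;, ] }; <factor> is nullable, continue.
[ is a terminal; add {[} and stop.

{ *, ;, [, ] }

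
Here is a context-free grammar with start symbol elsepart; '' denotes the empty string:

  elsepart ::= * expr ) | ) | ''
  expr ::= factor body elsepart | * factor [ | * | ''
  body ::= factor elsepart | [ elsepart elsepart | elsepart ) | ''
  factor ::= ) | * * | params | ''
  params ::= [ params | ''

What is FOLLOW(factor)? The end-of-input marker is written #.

In expr ::= factor body elsepart: add FIRST(body elsepart)\{''} = { ), *, [ }.
  Since body elsepart is nullable, also add FOLLOW(expr) = { ) }.
In expr ::= * factor [: add FIRST([) = { [ }.
In body ::= factor elsepart: add FIRST(elsepart)\{''} = { ), * }.
  Since elsepart is nullable, also add FOLLOW(body) = { ), * }.
Union: FOLLOW(factor) = { ), *, [ }.

{ ), *, [ }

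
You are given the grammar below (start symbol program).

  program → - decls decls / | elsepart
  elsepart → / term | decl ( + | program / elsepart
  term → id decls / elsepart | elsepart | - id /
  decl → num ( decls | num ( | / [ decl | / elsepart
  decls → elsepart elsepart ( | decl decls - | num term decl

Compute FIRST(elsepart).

elsepart → / term contributes {/}.
From elsepart → decl ( +: add FIRST(decl) = { /, num }.
From elsepart → program / elsepart: add FIRST(program) = { -, /, num }.
Union: FIRST(elsepart) = { -, /, num }.

{ -, /, num }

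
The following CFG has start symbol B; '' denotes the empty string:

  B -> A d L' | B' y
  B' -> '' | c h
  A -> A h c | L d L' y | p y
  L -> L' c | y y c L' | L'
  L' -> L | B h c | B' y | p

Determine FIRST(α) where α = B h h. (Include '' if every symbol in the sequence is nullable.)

Add FIRST(B) = { c, p, y }; B is not nullable, stop.

{ c, p, y }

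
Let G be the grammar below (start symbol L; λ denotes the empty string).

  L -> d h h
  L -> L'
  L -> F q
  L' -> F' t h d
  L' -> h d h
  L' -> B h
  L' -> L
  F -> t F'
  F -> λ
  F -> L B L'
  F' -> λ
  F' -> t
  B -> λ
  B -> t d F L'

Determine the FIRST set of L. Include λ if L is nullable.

{ d, h, q, t }

L -> d h h contributes {d}.
From L -> L': add FIRST(L') = { d, h, q, t }.
From L -> F q: F nullable, take FIRST(F) ∪ {q} = { d, h, q, t }.
Union: FIRST(L) = { d, h, q, t }.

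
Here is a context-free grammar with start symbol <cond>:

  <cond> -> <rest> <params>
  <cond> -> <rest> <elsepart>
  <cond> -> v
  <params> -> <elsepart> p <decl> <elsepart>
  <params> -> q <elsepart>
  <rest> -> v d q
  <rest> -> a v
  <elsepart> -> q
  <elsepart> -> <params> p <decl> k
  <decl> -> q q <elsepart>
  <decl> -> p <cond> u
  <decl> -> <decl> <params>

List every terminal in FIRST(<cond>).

{ a, v }

From <cond> -> <rest> <params>: add FIRST(<rest>) = { a, v }.
From <cond> -> <rest> <elsepart>: add FIRST(<rest>) = { a, v }.
<cond> -> v contributes {v}.
Union: FIRST(<cond>) = { a, v }.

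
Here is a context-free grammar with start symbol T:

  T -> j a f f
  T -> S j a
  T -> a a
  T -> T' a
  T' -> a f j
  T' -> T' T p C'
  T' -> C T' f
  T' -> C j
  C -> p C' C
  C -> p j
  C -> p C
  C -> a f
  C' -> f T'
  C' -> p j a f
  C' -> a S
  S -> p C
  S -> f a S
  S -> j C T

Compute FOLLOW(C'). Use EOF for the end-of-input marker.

{ a, f, j, p }

In T' -> T' T p C': C' is at the end, add FOLLOW(T') = { a, f, j, p }.
In C -> p C' C: add FIRST(C) = { a, p }.
Union: FOLLOW(C') = { a, f, j, p }.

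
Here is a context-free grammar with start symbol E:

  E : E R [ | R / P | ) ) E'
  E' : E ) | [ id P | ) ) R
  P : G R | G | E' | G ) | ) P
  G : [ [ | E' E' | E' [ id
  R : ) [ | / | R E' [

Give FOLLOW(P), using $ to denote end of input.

{ $, ), /, [ }

In E : R / P: P is at the end, add FOLLOW(E) = { $, ), / }.
In E' : [ id P: P is at the end, add FOLLOW(E') = { $, ), /, [ }.
In P : ) P: P is at the end, add FOLLOW(P) = { $, ), /, [ }.
Union: FOLLOW(P) = { $, ), /, [ }.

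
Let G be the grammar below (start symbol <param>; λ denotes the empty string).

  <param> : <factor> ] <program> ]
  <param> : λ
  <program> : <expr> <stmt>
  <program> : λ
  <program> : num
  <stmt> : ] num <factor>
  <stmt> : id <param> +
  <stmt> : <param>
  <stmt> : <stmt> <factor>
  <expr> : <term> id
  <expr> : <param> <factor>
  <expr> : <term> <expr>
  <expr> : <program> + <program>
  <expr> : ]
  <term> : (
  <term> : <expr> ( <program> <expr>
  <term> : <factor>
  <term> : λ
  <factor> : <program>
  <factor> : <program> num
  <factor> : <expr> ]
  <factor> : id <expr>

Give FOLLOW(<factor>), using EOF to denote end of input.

In <param> : <factor> ] <program> ]: add FIRST(] <program> ]) = { ] }.
In <stmt> : ] num <factor>: <factor> is at the end, add FOLLOW(<stmt>) = { (, +, ], id, num }.
In <stmt> : <stmt> <factor>: <factor> is at the end, add FOLLOW(<stmt>) = { (, +, ], id, num }.
In <expr> : <param> <factor>: <factor> is at the end, add FOLLOW(<expr>) = { (, +, ], id, num }.
In <term> : <factor>: <factor> is at the end, add FOLLOW(<term>) = { (, +, ], id, num }.
Union: FOLLOW(<factor>) = { (, +, ], id, num }.

{ (, +, ], id, num }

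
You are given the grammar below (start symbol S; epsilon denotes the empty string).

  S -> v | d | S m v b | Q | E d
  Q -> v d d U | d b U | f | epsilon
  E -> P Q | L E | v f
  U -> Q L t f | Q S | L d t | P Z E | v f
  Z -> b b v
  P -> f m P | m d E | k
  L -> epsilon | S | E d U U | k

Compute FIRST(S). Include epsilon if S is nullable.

S -> v contributes {v}.
S -> d contributes {d}.
From S -> S m v b: S nullable, take FIRST(S) ∪ {m} = { d, f, k, m, v }.
From S -> Q: add FIRST(Q) = { d, f, v, epsilon } (including epsilon since Q is nullable).
From S -> E d: add FIRST(E) = { d, f, k, m, v }.
Union: FIRST(S) = { d, f, k, m, v, epsilon }.

{ d, f, k, m, v, epsilon }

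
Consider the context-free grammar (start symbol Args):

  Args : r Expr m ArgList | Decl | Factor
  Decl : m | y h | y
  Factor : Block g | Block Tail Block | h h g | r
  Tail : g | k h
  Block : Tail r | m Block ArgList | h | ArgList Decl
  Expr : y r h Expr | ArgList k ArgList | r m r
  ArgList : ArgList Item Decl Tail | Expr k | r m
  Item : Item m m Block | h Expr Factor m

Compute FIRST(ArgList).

From ArgList : ArgList Item Decl Tail: add FIRST(ArgList) = { r, y }.
From ArgList : Expr k: add FIRST(Expr) = { r, y }.
ArgList : r m contributes {r}.
Union: FIRST(ArgList) = { r, y }.

{ r, y }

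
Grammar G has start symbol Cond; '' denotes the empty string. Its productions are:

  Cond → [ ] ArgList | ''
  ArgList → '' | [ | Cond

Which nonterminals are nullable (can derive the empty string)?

Directly nullable (have an ''-production): Cond, ArgList.

{ ArgList, Cond }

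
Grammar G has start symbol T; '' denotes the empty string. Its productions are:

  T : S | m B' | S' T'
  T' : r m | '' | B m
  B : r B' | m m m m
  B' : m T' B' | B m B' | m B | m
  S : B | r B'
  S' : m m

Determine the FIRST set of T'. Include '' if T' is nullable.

T' : r m contributes {r}.
T' : '' contributes ''.
From T' : B m: add FIRST(B) = { m, r }.
Union: FIRST(T') = { m, r, '' }.

{ m, r, '' }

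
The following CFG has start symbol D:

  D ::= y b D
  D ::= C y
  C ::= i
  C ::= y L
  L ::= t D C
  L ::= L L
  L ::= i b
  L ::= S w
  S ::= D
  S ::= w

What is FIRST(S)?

{ i, w, y }

From S ::= D: add FIRST(D) = { i, y }.
S ::= w contributes {w}.
Union: FIRST(S) = { i, w, y }.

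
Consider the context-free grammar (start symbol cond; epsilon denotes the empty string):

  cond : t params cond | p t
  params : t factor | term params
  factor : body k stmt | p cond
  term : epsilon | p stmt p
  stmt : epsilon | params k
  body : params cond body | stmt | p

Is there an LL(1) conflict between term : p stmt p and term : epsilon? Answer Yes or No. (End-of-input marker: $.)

FIRST(p stmt p) = { p } and FIRST(epsilon) = { epsilon }.
The second alternative is nullable and FOLLOW(term) = { p, t } shares p with FIRST of the first — conflict.

Yes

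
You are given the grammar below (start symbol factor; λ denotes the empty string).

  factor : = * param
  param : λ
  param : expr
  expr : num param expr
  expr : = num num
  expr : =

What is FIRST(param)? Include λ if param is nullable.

param : λ contributes λ.
From param : expr: add FIRST(expr) = { =, num }.
Union: FIRST(param) = { =, num, λ }.

{ =, num, λ }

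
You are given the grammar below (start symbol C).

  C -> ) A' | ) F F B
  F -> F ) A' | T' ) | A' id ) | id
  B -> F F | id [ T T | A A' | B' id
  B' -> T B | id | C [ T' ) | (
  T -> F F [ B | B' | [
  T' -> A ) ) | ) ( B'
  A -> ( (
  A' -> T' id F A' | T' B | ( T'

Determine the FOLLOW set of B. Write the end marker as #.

{ #, (, ), [, id }

In C -> ) F F B: B is at the end, add FOLLOW(C) = { #, [ }.
In B' -> T B: B is at the end, add FOLLOW(B') = { #, (, ), [, id }.
In T -> F F [ B: B is at the end, add FOLLOW(T) = { #, (, ), [, id }.
In A' -> T' B: B is at the end, add FOLLOW(A') = { #, (, ), [, id }.
Union: FOLLOW(B) = { #, (, ), [, id }.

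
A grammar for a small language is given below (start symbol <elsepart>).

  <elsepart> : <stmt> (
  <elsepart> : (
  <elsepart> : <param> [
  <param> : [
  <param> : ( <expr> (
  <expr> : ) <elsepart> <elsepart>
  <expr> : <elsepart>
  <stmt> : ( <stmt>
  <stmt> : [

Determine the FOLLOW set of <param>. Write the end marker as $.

{ [ }

In <elsepart> : <param> [: add FIRST([) = { [ }.
Union: FOLLOW(<param>) = { [ }.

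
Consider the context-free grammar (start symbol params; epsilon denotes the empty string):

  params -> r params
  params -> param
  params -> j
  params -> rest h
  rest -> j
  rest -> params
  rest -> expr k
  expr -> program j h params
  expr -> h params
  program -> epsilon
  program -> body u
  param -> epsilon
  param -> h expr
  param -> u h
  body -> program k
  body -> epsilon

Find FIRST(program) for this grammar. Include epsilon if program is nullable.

program -> epsilon contributes epsilon.
From program -> body u: body nullable, take FIRST(body) ∪ {u} = { k, u }.
Union: FIRST(program) = { k, u, epsilon }.

{ k, u, epsilon }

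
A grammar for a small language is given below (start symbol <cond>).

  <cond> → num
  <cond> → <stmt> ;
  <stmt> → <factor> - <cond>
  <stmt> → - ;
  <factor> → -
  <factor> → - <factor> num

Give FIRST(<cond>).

{ -, num }

<cond> → num contributes {num}.
From <cond> → <stmt> ;: add FIRST(<stmt>) = { - }.
Union: FIRST(<cond>) = { -, num }.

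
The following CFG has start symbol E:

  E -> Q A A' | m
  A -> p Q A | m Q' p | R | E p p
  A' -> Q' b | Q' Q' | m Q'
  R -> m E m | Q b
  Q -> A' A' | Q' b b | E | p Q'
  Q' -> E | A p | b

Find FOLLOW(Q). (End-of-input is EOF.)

{ b, m, p }

In E -> Q A A': add FIRST(A A') = { b, m, p }.
In A -> p Q A: add FIRST(A) = { b, m, p }.
In R -> Q b: add FIRST(b) = { b }.
Union: FOLLOW(Q) = { b, m, p }.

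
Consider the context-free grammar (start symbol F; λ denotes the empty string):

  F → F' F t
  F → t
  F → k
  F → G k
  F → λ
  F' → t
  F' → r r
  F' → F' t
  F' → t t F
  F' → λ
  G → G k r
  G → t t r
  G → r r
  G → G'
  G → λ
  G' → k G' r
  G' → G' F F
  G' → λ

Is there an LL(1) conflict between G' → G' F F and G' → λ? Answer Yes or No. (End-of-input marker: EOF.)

FIRST(G' F F) = { k, r, t, λ } and FIRST(λ) = { λ }.
Both alternatives are nullable, violating the LL(1) condition.

Yes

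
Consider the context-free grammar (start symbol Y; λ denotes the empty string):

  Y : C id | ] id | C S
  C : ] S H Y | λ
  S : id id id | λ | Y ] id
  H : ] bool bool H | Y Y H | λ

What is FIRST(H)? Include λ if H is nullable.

H : ] bool bool H contributes {]}.
From H : Y Y H: Y, Y, H nullable, take FIRST(Y) ∪ FIRST(Y) ∪ FIRST(H) = { ], id }; also λ since the whole RHS is nullable.
H : λ contributes λ.
Union: FIRST(H) = { ], id, λ }.

{ ], id, λ }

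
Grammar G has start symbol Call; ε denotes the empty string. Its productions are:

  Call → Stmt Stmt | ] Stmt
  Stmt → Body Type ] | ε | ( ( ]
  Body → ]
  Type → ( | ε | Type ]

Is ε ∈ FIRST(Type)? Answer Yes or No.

Yes

Type has an ε-production, so Type ⇒ ε.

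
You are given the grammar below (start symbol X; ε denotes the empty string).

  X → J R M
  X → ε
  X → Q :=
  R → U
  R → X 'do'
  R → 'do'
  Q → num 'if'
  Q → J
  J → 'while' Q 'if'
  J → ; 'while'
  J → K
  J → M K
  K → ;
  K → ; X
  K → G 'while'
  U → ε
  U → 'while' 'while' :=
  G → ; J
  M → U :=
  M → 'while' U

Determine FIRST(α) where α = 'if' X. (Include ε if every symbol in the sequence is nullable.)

{ 'if' }

'if' is a terminal; add {'if'} and stop.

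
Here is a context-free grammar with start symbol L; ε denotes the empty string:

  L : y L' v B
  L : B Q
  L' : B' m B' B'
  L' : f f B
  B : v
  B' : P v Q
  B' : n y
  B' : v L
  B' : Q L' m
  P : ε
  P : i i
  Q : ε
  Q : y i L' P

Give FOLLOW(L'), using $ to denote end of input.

{ $, f, i, m, n, v, y }

In L : y L' v B: add FIRST(v B) = { v }.
In B' : Q L' m: add FIRST(m) = { m }.
In Q : y i L' P: add FIRST(P)\{ε} = { i }.
  Since P is nullable, also add FOLLOW(Q) = { $, f, i, m, n, v, y }.
Union: FOLLOW(L') = { $, f, i, m, n, v, y }.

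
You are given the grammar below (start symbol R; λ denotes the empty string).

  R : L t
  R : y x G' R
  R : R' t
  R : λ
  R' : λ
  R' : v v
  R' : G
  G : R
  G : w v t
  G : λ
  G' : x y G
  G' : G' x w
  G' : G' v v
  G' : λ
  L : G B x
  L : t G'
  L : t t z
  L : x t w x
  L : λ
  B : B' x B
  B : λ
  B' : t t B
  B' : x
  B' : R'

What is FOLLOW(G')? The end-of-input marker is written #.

{ #, t, v, w, x, y }

In R : y x G' R: add FIRST(R)\{λ} = { t, v, w, x, y }.
  Since R is nullable, also add FOLLOW(R) = { #, t, v, w, x, y }.
In G' : G' x w: add FIRST(x w) = { x }.
In G' : G' v v: add FIRST(v v) = { v }.
In L : t G': G' is at the end, add FOLLOW(L) = { t }.
Union: FOLLOW(G') = { #, t, v, w, x, y }.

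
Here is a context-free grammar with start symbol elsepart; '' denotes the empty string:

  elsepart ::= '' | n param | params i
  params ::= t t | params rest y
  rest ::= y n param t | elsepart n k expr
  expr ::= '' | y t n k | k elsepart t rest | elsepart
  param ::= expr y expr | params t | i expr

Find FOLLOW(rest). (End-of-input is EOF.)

{ EOF, n, t, y }

In params ::= params rest y: add FIRST(y) = { y }.
In expr ::= k elsepart t rest: rest is at the end, add FOLLOW(expr) = { EOF, n, t, y }.
Union: FOLLOW(rest) = { EOF, n, t, y }.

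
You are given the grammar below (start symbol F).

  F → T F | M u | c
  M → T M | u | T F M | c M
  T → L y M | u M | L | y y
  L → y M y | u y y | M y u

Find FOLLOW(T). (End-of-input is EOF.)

In F → T F: add FIRST(F) = { c, u, y }.
In M → T M: add FIRST(M) = { c, u, y }.
In M → T F M: add FIRST(F M) = { c, u, y }.
Union: FOLLOW(T) = { c, u, y }.

{ c, u, y }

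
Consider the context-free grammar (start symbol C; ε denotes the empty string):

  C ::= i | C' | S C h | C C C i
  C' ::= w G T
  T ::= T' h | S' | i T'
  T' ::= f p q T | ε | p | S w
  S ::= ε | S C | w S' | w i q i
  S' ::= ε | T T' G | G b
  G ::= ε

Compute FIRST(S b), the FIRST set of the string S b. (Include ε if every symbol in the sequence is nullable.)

{ b, i, w }

Add FIRST(S)\{ε} = { i, w }; S is nullable, continue.
b is a terminal; add {b} and stop.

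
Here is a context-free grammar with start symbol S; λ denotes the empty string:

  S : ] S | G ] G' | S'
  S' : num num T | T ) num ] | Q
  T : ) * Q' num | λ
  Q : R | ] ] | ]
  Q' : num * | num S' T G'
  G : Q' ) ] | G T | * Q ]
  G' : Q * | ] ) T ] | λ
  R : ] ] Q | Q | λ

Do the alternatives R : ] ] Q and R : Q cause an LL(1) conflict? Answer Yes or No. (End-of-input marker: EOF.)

Yes

FIRST(] ] Q) = { ] } and FIRST(Q) = { ], λ }.
Both contain ], so the two alternatives are not disjoint — LL(1) conflict.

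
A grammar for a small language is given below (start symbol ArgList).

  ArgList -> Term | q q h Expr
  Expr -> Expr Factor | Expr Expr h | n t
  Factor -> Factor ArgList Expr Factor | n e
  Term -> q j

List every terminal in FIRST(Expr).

From Expr -> Expr Factor: add FIRST(Expr) = { n }.
From Expr -> Expr Expr h: add FIRST(Expr) = { n }.
Expr -> n t contributes {n}.
Union: FIRST(Expr) = { n }.

{ n }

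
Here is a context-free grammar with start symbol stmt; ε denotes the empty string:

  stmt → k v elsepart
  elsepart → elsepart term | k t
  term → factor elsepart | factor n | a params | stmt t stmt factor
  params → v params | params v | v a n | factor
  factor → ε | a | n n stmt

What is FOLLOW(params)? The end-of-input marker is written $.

In term → a params: params is at the end, add FOLLOW(term) = { $, a, k, n, t, v }.
In params → v params: params is at the end, add FOLLOW(params) = { $, a, k, n, t, v }.
In params → params v: add FIRST(v) = { v }.
Union: FOLLOW(params) = { $, a, k, n, t, v }.

{ $, a, k, n, t, v }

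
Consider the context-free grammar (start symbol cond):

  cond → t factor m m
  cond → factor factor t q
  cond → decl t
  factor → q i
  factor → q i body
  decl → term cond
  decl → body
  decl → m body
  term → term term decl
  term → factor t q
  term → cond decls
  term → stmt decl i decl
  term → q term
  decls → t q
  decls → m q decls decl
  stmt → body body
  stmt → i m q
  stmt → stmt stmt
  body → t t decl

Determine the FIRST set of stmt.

From stmt → body body: add FIRST(body) = { t }.
stmt → i m q contributes {i}.
From stmt → stmt stmt: add FIRST(stmt) = { i, t }.
Union: FIRST(stmt) = { i, t }.

{ i, t }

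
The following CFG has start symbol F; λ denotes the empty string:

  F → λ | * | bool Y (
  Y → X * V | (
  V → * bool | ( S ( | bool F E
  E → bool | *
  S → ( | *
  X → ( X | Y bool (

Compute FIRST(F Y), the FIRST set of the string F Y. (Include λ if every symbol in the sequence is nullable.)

Add FIRST(F)\{λ} = { *, bool }; F is nullable, continue.
Add FIRST(Y) = { ( }; Y is not nullable, stop.

{ (, *, bool }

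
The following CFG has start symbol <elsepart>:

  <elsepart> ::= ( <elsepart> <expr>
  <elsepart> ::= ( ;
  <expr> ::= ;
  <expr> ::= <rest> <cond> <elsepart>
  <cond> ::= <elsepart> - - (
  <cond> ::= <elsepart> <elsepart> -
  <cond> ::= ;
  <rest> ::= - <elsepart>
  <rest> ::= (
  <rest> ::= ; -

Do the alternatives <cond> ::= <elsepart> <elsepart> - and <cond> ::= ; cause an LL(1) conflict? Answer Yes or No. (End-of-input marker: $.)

No

FIRST(<elsepart> <elsepart> -) = { ( } and FIRST(;) = { ; }.
The FIRST sets are disjoint and neither alternative is nullable — no conflict.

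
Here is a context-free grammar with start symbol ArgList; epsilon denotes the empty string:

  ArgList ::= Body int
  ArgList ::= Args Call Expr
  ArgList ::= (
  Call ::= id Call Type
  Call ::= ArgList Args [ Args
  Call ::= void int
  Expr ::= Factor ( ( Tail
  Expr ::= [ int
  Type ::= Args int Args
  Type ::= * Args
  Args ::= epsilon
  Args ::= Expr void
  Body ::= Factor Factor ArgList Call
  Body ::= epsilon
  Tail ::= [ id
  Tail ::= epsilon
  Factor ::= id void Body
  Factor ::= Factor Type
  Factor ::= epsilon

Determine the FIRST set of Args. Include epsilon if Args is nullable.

{ (, *, [, id, int, epsilon }

Args ::= epsilon contributes epsilon.
From Args ::= Expr void: add FIRST(Expr) = { (, *, [, id, int }.
Union: FIRST(Args) = { (, *, [, id, int, epsilon }.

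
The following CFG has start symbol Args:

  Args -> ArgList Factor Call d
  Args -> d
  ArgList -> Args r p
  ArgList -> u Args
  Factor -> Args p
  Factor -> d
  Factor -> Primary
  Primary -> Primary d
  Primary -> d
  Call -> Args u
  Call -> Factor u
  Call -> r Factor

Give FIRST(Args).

From Args -> ArgList Factor Call d: add FIRST(ArgList) = { d, u }.
Args -> d contributes {d}.
Union: FIRST(Args) = { d, u }.

{ d, u }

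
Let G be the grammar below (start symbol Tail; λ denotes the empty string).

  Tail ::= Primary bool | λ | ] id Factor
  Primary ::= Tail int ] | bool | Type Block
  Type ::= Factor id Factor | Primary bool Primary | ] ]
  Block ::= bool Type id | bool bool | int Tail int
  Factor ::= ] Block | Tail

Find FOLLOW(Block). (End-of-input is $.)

In Primary ::= Type Block: Block is at the end, add FOLLOW(Primary) = { bool, id, int }.
In Factor ::= ] Block: Block is at the end, add FOLLOW(Factor) = { $, bool, id, int }.
Union: FOLLOW(Block) = { $, bool, id, int }.

{ $, bool, id, int }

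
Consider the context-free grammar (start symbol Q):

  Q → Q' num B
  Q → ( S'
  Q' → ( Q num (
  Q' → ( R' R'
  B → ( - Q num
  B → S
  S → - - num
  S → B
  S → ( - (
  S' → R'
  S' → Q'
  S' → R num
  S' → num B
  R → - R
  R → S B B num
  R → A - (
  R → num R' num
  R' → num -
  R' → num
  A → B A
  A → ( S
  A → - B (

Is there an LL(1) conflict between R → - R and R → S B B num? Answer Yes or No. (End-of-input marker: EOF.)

Yes

FIRST(- R) = { - } and FIRST(S B B num) = { (, - }.
Both contain -, so the two alternatives are not disjoint — LL(1) conflict.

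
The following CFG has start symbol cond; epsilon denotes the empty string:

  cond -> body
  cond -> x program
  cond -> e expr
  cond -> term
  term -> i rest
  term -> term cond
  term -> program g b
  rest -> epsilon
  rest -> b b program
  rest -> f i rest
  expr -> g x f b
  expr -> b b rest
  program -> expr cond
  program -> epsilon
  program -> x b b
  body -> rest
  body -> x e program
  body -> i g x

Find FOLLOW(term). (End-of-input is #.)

In cond -> term: term is at the end, add FOLLOW(cond) = { #, b, e, f, g, i, x }.
In term -> term cond: add FIRST(cond)\{epsilon} = { b, e, f, g, i, x }.
  Since cond is nullable, also add FOLLOW(term) = { #, b, e, f, g, i, x }.
Union: FOLLOW(term) = { #, b, e, f, g, i, x }.

{ #, b, e, f, g, i, x }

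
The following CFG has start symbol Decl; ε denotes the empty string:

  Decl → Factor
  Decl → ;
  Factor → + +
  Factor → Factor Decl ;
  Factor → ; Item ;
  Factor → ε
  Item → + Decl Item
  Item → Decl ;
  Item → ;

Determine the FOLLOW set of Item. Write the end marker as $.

{ ; }

In Factor → ; Item ;: add FIRST(;) = { ; }.
In Item → + Decl Item: Item is at the end, add FOLLOW(Item) = { ; }.
Union: FOLLOW(Item) = { ; }.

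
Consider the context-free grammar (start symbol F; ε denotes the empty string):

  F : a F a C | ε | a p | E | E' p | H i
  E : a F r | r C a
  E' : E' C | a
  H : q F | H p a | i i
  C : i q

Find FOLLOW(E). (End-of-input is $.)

{ $, a, i, p, r }

In F : E: E is at the end, add FOLLOW(F) = { $, a, i, p, r }.
Union: FOLLOW(E) = { $, a, i, p, r }.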